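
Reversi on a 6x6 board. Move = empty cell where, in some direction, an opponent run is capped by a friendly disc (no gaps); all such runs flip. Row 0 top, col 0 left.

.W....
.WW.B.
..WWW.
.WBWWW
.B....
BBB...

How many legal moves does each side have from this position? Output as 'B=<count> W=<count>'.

Answer: B=4 W=3

Derivation:
-- B to move --
(0,0): no bracket -> illegal
(0,2): flips 2 -> legal
(0,3): no bracket -> illegal
(1,0): no bracket -> illegal
(1,3): no bracket -> illegal
(1,5): no bracket -> illegal
(2,0): no bracket -> illegal
(2,1): flips 1 -> legal
(2,5): no bracket -> illegal
(3,0): flips 1 -> legal
(4,0): no bracket -> illegal
(4,2): no bracket -> illegal
(4,3): no bracket -> illegal
(4,4): flips 2 -> legal
(4,5): no bracket -> illegal
B mobility = 4
-- W to move --
(0,3): no bracket -> illegal
(0,4): flips 1 -> legal
(0,5): flips 1 -> legal
(1,3): no bracket -> illegal
(1,5): no bracket -> illegal
(2,1): no bracket -> illegal
(2,5): no bracket -> illegal
(3,0): no bracket -> illegal
(4,0): no bracket -> illegal
(4,2): flips 1 -> legal
(4,3): no bracket -> illegal
(5,3): no bracket -> illegal
W mobility = 3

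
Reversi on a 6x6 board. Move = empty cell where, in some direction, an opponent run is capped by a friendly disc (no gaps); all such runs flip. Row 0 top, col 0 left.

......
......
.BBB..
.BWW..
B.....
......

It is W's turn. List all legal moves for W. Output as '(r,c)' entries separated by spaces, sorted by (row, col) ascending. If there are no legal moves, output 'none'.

(1,0): flips 1 -> legal
(1,1): flips 1 -> legal
(1,2): flips 1 -> legal
(1,3): flips 1 -> legal
(1,4): flips 1 -> legal
(2,0): no bracket -> illegal
(2,4): no bracket -> illegal
(3,0): flips 1 -> legal
(3,4): no bracket -> illegal
(4,1): no bracket -> illegal
(4,2): no bracket -> illegal
(5,0): no bracket -> illegal
(5,1): no bracket -> illegal

Answer: (1,0) (1,1) (1,2) (1,3) (1,4) (3,0)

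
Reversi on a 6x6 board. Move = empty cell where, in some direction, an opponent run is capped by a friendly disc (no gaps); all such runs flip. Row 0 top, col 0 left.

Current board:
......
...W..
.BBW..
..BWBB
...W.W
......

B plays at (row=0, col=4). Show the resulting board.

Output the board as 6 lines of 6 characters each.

Place B at (0,4); scan 8 dirs for brackets.
Dir NW: edge -> no flip
Dir N: edge -> no flip
Dir NE: edge -> no flip
Dir W: first cell '.' (not opp) -> no flip
Dir E: first cell '.' (not opp) -> no flip
Dir SW: opp run (1,3) capped by B -> flip
Dir S: first cell '.' (not opp) -> no flip
Dir SE: first cell '.' (not opp) -> no flip
All flips: (1,3)

Answer: ....B.
...B..
.BBW..
..BWBB
...W.W
......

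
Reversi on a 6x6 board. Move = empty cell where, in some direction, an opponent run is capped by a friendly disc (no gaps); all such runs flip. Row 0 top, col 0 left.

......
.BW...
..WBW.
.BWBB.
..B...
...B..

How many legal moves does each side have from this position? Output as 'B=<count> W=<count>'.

-- B to move --
(0,1): flips 1 -> legal
(0,2): flips 3 -> legal
(0,3): no bracket -> illegal
(1,3): flips 2 -> legal
(1,4): flips 1 -> legal
(1,5): flips 1 -> legal
(2,1): flips 1 -> legal
(2,5): flips 1 -> legal
(3,5): no bracket -> illegal
(4,1): flips 1 -> legal
(4,3): no bracket -> illegal
B mobility = 8
-- W to move --
(0,0): flips 1 -> legal
(0,1): no bracket -> illegal
(0,2): no bracket -> illegal
(1,0): flips 1 -> legal
(1,3): no bracket -> illegal
(1,4): flips 1 -> legal
(2,0): no bracket -> illegal
(2,1): no bracket -> illegal
(2,5): no bracket -> illegal
(3,0): flips 1 -> legal
(3,5): flips 2 -> legal
(4,0): flips 1 -> legal
(4,1): no bracket -> illegal
(4,3): no bracket -> illegal
(4,4): flips 2 -> legal
(4,5): flips 2 -> legal
(5,1): flips 2 -> legal
(5,2): flips 1 -> legal
(5,4): no bracket -> illegal
W mobility = 10

Answer: B=8 W=10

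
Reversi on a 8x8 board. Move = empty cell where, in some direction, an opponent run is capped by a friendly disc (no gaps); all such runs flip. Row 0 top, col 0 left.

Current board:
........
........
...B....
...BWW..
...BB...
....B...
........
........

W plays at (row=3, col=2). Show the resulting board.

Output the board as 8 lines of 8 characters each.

Place W at (3,2); scan 8 dirs for brackets.
Dir NW: first cell '.' (not opp) -> no flip
Dir N: first cell '.' (not opp) -> no flip
Dir NE: opp run (2,3), next='.' -> no flip
Dir W: first cell '.' (not opp) -> no flip
Dir E: opp run (3,3) capped by W -> flip
Dir SW: first cell '.' (not opp) -> no flip
Dir S: first cell '.' (not opp) -> no flip
Dir SE: opp run (4,3) (5,4), next='.' -> no flip
All flips: (3,3)

Answer: ........
........
...B....
..WWWW..
...BB...
....B...
........
........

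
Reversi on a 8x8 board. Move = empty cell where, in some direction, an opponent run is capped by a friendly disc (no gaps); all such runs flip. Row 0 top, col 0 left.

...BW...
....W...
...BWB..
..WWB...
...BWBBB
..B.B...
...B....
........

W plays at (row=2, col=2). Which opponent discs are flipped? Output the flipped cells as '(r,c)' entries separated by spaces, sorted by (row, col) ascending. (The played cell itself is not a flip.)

Answer: (2,3)

Derivation:
Dir NW: first cell '.' (not opp) -> no flip
Dir N: first cell '.' (not opp) -> no flip
Dir NE: first cell '.' (not opp) -> no flip
Dir W: first cell '.' (not opp) -> no flip
Dir E: opp run (2,3) capped by W -> flip
Dir SW: first cell '.' (not opp) -> no flip
Dir S: first cell 'W' (not opp) -> no flip
Dir SE: first cell 'W' (not opp) -> no flip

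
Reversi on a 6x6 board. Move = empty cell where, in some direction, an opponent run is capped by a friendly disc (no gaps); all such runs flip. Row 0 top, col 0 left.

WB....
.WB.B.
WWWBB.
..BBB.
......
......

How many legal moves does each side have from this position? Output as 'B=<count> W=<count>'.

-- B to move --
(0,2): no bracket -> illegal
(1,0): flips 2 -> legal
(1,3): no bracket -> illegal
(3,0): flips 1 -> legal
(3,1): flips 2 -> legal
B mobility = 3
-- W to move --
(0,2): flips 2 -> legal
(0,3): flips 1 -> legal
(0,4): no bracket -> illegal
(0,5): no bracket -> illegal
(1,0): no bracket -> illegal
(1,3): flips 1 -> legal
(1,5): no bracket -> illegal
(2,5): flips 2 -> legal
(3,1): no bracket -> illegal
(3,5): no bracket -> illegal
(4,1): no bracket -> illegal
(4,2): flips 1 -> legal
(4,3): flips 1 -> legal
(4,4): flips 1 -> legal
(4,5): no bracket -> illegal
W mobility = 7

Answer: B=3 W=7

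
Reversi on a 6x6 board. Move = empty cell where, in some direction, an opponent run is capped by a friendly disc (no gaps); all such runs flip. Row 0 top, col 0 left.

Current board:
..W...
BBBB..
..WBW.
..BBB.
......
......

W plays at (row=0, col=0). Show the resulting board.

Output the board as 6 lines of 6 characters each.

Place W at (0,0); scan 8 dirs for brackets.
Dir NW: edge -> no flip
Dir N: edge -> no flip
Dir NE: edge -> no flip
Dir W: edge -> no flip
Dir E: first cell '.' (not opp) -> no flip
Dir SW: edge -> no flip
Dir S: opp run (1,0), next='.' -> no flip
Dir SE: opp run (1,1) capped by W -> flip
All flips: (1,1)

Answer: W.W...
BWBB..
..WBW.
..BBB.
......
......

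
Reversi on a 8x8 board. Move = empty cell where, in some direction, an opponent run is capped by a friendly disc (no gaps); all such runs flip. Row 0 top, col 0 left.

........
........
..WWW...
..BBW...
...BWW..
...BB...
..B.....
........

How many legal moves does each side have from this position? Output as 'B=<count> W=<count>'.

Answer: B=10 W=7

Derivation:
-- B to move --
(1,1): flips 1 -> legal
(1,2): flips 1 -> legal
(1,3): flips 1 -> legal
(1,4): flips 4 -> legal
(1,5): flips 1 -> legal
(2,1): no bracket -> illegal
(2,5): flips 1 -> legal
(3,1): no bracket -> illegal
(3,5): flips 2 -> legal
(3,6): flips 1 -> legal
(4,6): flips 2 -> legal
(5,5): flips 1 -> legal
(5,6): no bracket -> illegal
B mobility = 10
-- W to move --
(2,1): no bracket -> illegal
(3,1): flips 2 -> legal
(4,1): flips 1 -> legal
(4,2): flips 3 -> legal
(5,1): no bracket -> illegal
(5,2): flips 1 -> legal
(5,5): no bracket -> illegal
(6,1): no bracket -> illegal
(6,3): flips 4 -> legal
(6,4): flips 1 -> legal
(6,5): no bracket -> illegal
(7,1): flips 2 -> legal
(7,2): no bracket -> illegal
(7,3): no bracket -> illegal
W mobility = 7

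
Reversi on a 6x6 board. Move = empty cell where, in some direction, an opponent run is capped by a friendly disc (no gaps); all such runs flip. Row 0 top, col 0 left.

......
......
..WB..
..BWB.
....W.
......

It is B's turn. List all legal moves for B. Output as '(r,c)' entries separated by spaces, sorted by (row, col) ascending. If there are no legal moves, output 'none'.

Answer: (1,2) (2,1) (4,3) (5,4)

Derivation:
(1,1): no bracket -> illegal
(1,2): flips 1 -> legal
(1,3): no bracket -> illegal
(2,1): flips 1 -> legal
(2,4): no bracket -> illegal
(3,1): no bracket -> illegal
(3,5): no bracket -> illegal
(4,2): no bracket -> illegal
(4,3): flips 1 -> legal
(4,5): no bracket -> illegal
(5,3): no bracket -> illegal
(5,4): flips 1 -> legal
(5,5): no bracket -> illegal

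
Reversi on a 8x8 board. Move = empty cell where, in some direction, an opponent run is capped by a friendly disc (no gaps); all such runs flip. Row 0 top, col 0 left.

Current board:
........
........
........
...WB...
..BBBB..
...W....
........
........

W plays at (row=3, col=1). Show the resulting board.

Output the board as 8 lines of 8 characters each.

Answer: ........
........
........
.W.WB...
..WBBB..
...W....
........
........

Derivation:
Place W at (3,1); scan 8 dirs for brackets.
Dir NW: first cell '.' (not opp) -> no flip
Dir N: first cell '.' (not opp) -> no flip
Dir NE: first cell '.' (not opp) -> no flip
Dir W: first cell '.' (not opp) -> no flip
Dir E: first cell '.' (not opp) -> no flip
Dir SW: first cell '.' (not opp) -> no flip
Dir S: first cell '.' (not opp) -> no flip
Dir SE: opp run (4,2) capped by W -> flip
All flips: (4,2)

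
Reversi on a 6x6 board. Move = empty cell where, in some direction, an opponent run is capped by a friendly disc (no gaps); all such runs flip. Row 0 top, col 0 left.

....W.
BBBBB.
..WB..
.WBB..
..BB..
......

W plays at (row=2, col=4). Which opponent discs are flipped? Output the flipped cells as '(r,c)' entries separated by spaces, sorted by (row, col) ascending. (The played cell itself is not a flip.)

Answer: (1,4) (2,3)

Derivation:
Dir NW: opp run (1,3), next='.' -> no flip
Dir N: opp run (1,4) capped by W -> flip
Dir NE: first cell '.' (not opp) -> no flip
Dir W: opp run (2,3) capped by W -> flip
Dir E: first cell '.' (not opp) -> no flip
Dir SW: opp run (3,3) (4,2), next='.' -> no flip
Dir S: first cell '.' (not opp) -> no flip
Dir SE: first cell '.' (not opp) -> no flip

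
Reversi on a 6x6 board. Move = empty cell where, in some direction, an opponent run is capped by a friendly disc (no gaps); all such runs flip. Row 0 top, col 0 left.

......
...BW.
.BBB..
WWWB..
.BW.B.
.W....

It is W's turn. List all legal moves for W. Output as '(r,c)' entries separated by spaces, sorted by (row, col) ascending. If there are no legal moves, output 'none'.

(0,2): no bracket -> illegal
(0,3): no bracket -> illegal
(0,4): flips 2 -> legal
(1,0): flips 1 -> legal
(1,1): flips 1 -> legal
(1,2): flips 3 -> legal
(2,0): no bracket -> illegal
(2,4): flips 1 -> legal
(3,4): flips 1 -> legal
(3,5): no bracket -> illegal
(4,0): flips 1 -> legal
(4,3): no bracket -> illegal
(4,5): no bracket -> illegal
(5,0): flips 1 -> legal
(5,2): flips 1 -> legal
(5,3): no bracket -> illegal
(5,4): no bracket -> illegal
(5,5): no bracket -> illegal

Answer: (0,4) (1,0) (1,1) (1,2) (2,4) (3,4) (4,0) (5,0) (5,2)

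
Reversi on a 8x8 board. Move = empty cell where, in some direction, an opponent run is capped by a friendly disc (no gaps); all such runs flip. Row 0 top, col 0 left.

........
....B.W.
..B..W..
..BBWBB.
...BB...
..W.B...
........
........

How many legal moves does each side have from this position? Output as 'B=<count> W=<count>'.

-- B to move --
(0,5): no bracket -> illegal
(0,6): no bracket -> illegal
(0,7): flips 3 -> legal
(1,5): flips 1 -> legal
(1,7): no bracket -> illegal
(2,3): no bracket -> illegal
(2,4): flips 1 -> legal
(2,6): no bracket -> illegal
(2,7): no bracket -> illegal
(4,1): no bracket -> illegal
(4,2): no bracket -> illegal
(4,5): no bracket -> illegal
(5,1): no bracket -> illegal
(5,3): no bracket -> illegal
(6,1): flips 1 -> legal
(6,2): no bracket -> illegal
(6,3): no bracket -> illegal
B mobility = 4
-- W to move --
(0,3): flips 1 -> legal
(0,4): no bracket -> illegal
(0,5): no bracket -> illegal
(1,1): no bracket -> illegal
(1,2): no bracket -> illegal
(1,3): no bracket -> illegal
(1,5): no bracket -> illegal
(2,1): no bracket -> illegal
(2,3): no bracket -> illegal
(2,4): no bracket -> illegal
(2,6): no bracket -> illegal
(2,7): no bracket -> illegal
(3,1): flips 2 -> legal
(3,7): flips 2 -> legal
(4,1): no bracket -> illegal
(4,2): no bracket -> illegal
(4,5): flips 1 -> legal
(4,6): no bracket -> illegal
(4,7): flips 1 -> legal
(5,3): no bracket -> illegal
(5,5): no bracket -> illegal
(6,3): no bracket -> illegal
(6,4): flips 2 -> legal
(6,5): no bracket -> illegal
W mobility = 6

Answer: B=4 W=6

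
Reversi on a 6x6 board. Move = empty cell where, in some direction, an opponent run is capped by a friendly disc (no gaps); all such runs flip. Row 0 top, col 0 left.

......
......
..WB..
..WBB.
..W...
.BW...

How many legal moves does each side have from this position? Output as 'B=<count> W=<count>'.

Answer: B=5 W=5

Derivation:
-- B to move --
(1,1): flips 1 -> legal
(1,2): no bracket -> illegal
(1,3): no bracket -> illegal
(2,1): flips 1 -> legal
(3,1): flips 1 -> legal
(4,1): flips 1 -> legal
(4,3): no bracket -> illegal
(5,3): flips 1 -> legal
B mobility = 5
-- W to move --
(1,2): no bracket -> illegal
(1,3): no bracket -> illegal
(1,4): flips 1 -> legal
(2,4): flips 2 -> legal
(2,5): no bracket -> illegal
(3,5): flips 2 -> legal
(4,0): no bracket -> illegal
(4,1): no bracket -> illegal
(4,3): no bracket -> illegal
(4,4): flips 1 -> legal
(4,5): no bracket -> illegal
(5,0): flips 1 -> legal
W mobility = 5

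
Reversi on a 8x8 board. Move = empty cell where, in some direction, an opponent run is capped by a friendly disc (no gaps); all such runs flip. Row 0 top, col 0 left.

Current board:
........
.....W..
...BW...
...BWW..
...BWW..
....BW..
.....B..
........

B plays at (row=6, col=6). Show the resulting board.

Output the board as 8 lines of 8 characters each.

Place B at (6,6); scan 8 dirs for brackets.
Dir NW: opp run (5,5) (4,4) capped by B -> flip
Dir N: first cell '.' (not opp) -> no flip
Dir NE: first cell '.' (not opp) -> no flip
Dir W: first cell 'B' (not opp) -> no flip
Dir E: first cell '.' (not opp) -> no flip
Dir SW: first cell '.' (not opp) -> no flip
Dir S: first cell '.' (not opp) -> no flip
Dir SE: first cell '.' (not opp) -> no flip
All flips: (4,4) (5,5)

Answer: ........
.....W..
...BW...
...BWW..
...BBW..
....BB..
.....BB.
........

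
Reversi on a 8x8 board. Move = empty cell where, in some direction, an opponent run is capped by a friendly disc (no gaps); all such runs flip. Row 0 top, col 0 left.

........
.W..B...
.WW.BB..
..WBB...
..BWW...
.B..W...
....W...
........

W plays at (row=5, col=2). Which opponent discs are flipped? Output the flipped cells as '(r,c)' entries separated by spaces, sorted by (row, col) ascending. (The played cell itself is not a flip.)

Dir NW: first cell '.' (not opp) -> no flip
Dir N: opp run (4,2) capped by W -> flip
Dir NE: first cell 'W' (not opp) -> no flip
Dir W: opp run (5,1), next='.' -> no flip
Dir E: first cell '.' (not opp) -> no flip
Dir SW: first cell '.' (not opp) -> no flip
Dir S: first cell '.' (not opp) -> no flip
Dir SE: first cell '.' (not opp) -> no flip

Answer: (4,2)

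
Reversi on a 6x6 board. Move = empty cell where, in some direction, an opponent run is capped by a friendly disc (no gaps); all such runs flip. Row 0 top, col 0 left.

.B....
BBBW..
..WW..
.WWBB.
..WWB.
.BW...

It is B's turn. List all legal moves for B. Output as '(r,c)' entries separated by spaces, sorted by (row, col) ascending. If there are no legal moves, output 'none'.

(0,2): no bracket -> illegal
(0,3): flips 2 -> legal
(0,4): no bracket -> illegal
(1,4): flips 1 -> legal
(2,0): no bracket -> illegal
(2,1): no bracket -> illegal
(2,4): no bracket -> illegal
(3,0): flips 2 -> legal
(4,0): no bracket -> illegal
(4,1): flips 2 -> legal
(5,3): flips 2 -> legal
(5,4): no bracket -> illegal

Answer: (0,3) (1,4) (3,0) (4,1) (5,3)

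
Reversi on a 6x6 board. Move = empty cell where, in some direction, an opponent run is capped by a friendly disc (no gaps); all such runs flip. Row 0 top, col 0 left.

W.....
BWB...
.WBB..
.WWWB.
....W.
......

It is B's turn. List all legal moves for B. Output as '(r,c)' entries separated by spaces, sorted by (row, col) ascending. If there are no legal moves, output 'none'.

(0,1): no bracket -> illegal
(0,2): no bracket -> illegal
(2,0): flips 1 -> legal
(2,4): no bracket -> illegal
(3,0): flips 4 -> legal
(3,5): no bracket -> illegal
(4,0): flips 1 -> legal
(4,1): flips 1 -> legal
(4,2): flips 1 -> legal
(4,3): flips 3 -> legal
(4,5): no bracket -> illegal
(5,3): no bracket -> illegal
(5,4): flips 1 -> legal
(5,5): flips 2 -> legal

Answer: (2,0) (3,0) (4,0) (4,1) (4,2) (4,3) (5,4) (5,5)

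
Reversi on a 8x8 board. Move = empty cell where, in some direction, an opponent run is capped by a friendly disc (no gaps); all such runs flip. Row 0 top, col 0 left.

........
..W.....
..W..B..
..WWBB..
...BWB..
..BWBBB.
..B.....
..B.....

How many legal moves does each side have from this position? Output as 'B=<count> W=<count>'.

-- B to move --
(0,1): no bracket -> illegal
(0,2): no bracket -> illegal
(0,3): no bracket -> illegal
(1,1): flips 3 -> legal
(1,3): no bracket -> illegal
(2,1): flips 1 -> legal
(2,3): flips 1 -> legal
(2,4): no bracket -> illegal
(3,1): flips 2 -> legal
(4,1): no bracket -> illegal
(4,2): no bracket -> illegal
(6,3): flips 1 -> legal
(6,4): no bracket -> illegal
B mobility = 5
-- W to move --
(1,4): no bracket -> illegal
(1,5): no bracket -> illegal
(1,6): no bracket -> illegal
(2,3): no bracket -> illegal
(2,4): flips 1 -> legal
(2,6): flips 1 -> legal
(3,6): flips 2 -> legal
(4,1): no bracket -> illegal
(4,2): flips 1 -> legal
(4,6): flips 1 -> legal
(4,7): no bracket -> illegal
(5,1): flips 1 -> legal
(5,7): flips 3 -> legal
(6,1): no bracket -> illegal
(6,3): no bracket -> illegal
(6,4): flips 1 -> legal
(6,5): flips 2 -> legal
(6,6): flips 1 -> legal
(6,7): no bracket -> illegal
(7,1): flips 1 -> legal
(7,3): no bracket -> illegal
W mobility = 11

Answer: B=5 W=11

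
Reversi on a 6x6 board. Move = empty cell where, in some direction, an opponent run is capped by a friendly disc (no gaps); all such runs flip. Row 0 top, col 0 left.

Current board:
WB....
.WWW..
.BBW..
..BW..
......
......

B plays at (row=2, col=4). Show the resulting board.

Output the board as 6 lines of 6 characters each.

Answer: WB....
.WWW..
.BBBB.
..BW..
......
......

Derivation:
Place B at (2,4); scan 8 dirs for brackets.
Dir NW: opp run (1,3), next='.' -> no flip
Dir N: first cell '.' (not opp) -> no flip
Dir NE: first cell '.' (not opp) -> no flip
Dir W: opp run (2,3) capped by B -> flip
Dir E: first cell '.' (not opp) -> no flip
Dir SW: opp run (3,3), next='.' -> no flip
Dir S: first cell '.' (not opp) -> no flip
Dir SE: first cell '.' (not opp) -> no flip
All flips: (2,3)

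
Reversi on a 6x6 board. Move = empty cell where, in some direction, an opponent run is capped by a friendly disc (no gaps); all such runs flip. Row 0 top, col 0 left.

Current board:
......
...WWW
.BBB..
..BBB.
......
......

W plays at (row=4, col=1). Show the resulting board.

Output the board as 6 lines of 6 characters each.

Place W at (4,1); scan 8 dirs for brackets.
Dir NW: first cell '.' (not opp) -> no flip
Dir N: first cell '.' (not opp) -> no flip
Dir NE: opp run (3,2) (2,3) capped by W -> flip
Dir W: first cell '.' (not opp) -> no flip
Dir E: first cell '.' (not opp) -> no flip
Dir SW: first cell '.' (not opp) -> no flip
Dir S: first cell '.' (not opp) -> no flip
Dir SE: first cell '.' (not opp) -> no flip
All flips: (2,3) (3,2)

Answer: ......
...WWW
.BBW..
..WBB.
.W....
......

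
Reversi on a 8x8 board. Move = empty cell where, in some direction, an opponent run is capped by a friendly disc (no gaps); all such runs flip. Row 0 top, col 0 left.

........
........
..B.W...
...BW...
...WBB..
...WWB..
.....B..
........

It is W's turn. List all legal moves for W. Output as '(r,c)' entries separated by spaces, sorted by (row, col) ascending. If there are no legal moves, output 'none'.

(1,1): no bracket -> illegal
(1,2): no bracket -> illegal
(1,3): no bracket -> illegal
(2,1): no bracket -> illegal
(2,3): flips 1 -> legal
(3,1): no bracket -> illegal
(3,2): flips 1 -> legal
(3,5): flips 1 -> legal
(3,6): flips 1 -> legal
(4,2): flips 1 -> legal
(4,6): flips 2 -> legal
(5,6): flips 2 -> legal
(6,4): no bracket -> illegal
(6,6): no bracket -> illegal
(7,4): no bracket -> illegal
(7,5): no bracket -> illegal
(7,6): flips 1 -> legal

Answer: (2,3) (3,2) (3,5) (3,6) (4,2) (4,6) (5,6) (7,6)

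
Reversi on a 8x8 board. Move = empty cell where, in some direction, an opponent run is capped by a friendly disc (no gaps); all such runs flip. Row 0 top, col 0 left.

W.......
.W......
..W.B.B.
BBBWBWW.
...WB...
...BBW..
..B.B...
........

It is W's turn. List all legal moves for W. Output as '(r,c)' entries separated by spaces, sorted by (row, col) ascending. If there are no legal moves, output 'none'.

(1,3): flips 1 -> legal
(1,4): no bracket -> illegal
(1,5): flips 1 -> legal
(1,6): flips 1 -> legal
(1,7): flips 1 -> legal
(2,0): no bracket -> illegal
(2,1): flips 1 -> legal
(2,3): no bracket -> illegal
(2,5): flips 1 -> legal
(2,7): no bracket -> illegal
(3,7): no bracket -> illegal
(4,0): flips 1 -> legal
(4,1): no bracket -> illegal
(4,2): flips 1 -> legal
(4,5): flips 1 -> legal
(5,1): no bracket -> illegal
(5,2): flips 2 -> legal
(6,1): no bracket -> illegal
(6,3): flips 1 -> legal
(6,5): flips 1 -> legal
(7,1): flips 3 -> legal
(7,2): no bracket -> illegal
(7,3): flips 1 -> legal
(7,4): no bracket -> illegal
(7,5): no bracket -> illegal

Answer: (1,3) (1,5) (1,6) (1,7) (2,1) (2,5) (4,0) (4,2) (4,5) (5,2) (6,3) (6,5) (7,1) (7,3)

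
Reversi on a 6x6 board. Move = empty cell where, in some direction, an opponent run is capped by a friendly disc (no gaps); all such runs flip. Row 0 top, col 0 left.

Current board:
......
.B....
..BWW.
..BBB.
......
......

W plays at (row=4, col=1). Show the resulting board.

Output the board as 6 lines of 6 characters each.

Answer: ......
.B....
..BWW.
..WBB.
.W....
......

Derivation:
Place W at (4,1); scan 8 dirs for brackets.
Dir NW: first cell '.' (not opp) -> no flip
Dir N: first cell '.' (not opp) -> no flip
Dir NE: opp run (3,2) capped by W -> flip
Dir W: first cell '.' (not opp) -> no flip
Dir E: first cell '.' (not opp) -> no flip
Dir SW: first cell '.' (not opp) -> no flip
Dir S: first cell '.' (not opp) -> no flip
Dir SE: first cell '.' (not opp) -> no flip
All flips: (3,2)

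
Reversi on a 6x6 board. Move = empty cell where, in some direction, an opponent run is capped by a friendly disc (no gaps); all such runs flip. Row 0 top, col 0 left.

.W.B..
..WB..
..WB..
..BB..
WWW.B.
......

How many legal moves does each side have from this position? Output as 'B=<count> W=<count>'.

-- B to move --
(0,0): no bracket -> illegal
(0,2): flips 2 -> legal
(1,0): no bracket -> illegal
(1,1): flips 2 -> legal
(2,1): flips 2 -> legal
(3,0): no bracket -> illegal
(3,1): flips 1 -> legal
(4,3): no bracket -> illegal
(5,0): flips 1 -> legal
(5,1): flips 1 -> legal
(5,2): flips 1 -> legal
(5,3): no bracket -> illegal
B mobility = 7
-- W to move --
(0,2): no bracket -> illegal
(0,4): flips 1 -> legal
(1,4): flips 3 -> legal
(2,1): no bracket -> illegal
(2,4): flips 2 -> legal
(3,1): no bracket -> illegal
(3,4): flips 1 -> legal
(3,5): no bracket -> illegal
(4,3): no bracket -> illegal
(4,5): no bracket -> illegal
(5,3): no bracket -> illegal
(5,4): no bracket -> illegal
(5,5): flips 2 -> legal
W mobility = 5

Answer: B=7 W=5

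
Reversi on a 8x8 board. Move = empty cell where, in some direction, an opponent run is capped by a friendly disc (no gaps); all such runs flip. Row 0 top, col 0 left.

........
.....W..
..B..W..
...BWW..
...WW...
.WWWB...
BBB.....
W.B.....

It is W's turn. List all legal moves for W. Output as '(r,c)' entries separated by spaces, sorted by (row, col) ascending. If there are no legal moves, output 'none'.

Answer: (1,1) (2,3) (3,2) (5,0) (5,5) (6,4) (6,5) (7,1) (7,3)

Derivation:
(1,1): flips 2 -> legal
(1,2): no bracket -> illegal
(1,3): no bracket -> illegal
(2,1): no bracket -> illegal
(2,3): flips 1 -> legal
(2,4): no bracket -> illegal
(3,1): no bracket -> illegal
(3,2): flips 1 -> legal
(4,2): no bracket -> illegal
(4,5): no bracket -> illegal
(5,0): flips 1 -> legal
(5,5): flips 1 -> legal
(6,3): no bracket -> illegal
(6,4): flips 1 -> legal
(6,5): flips 1 -> legal
(7,1): flips 2 -> legal
(7,3): flips 1 -> legal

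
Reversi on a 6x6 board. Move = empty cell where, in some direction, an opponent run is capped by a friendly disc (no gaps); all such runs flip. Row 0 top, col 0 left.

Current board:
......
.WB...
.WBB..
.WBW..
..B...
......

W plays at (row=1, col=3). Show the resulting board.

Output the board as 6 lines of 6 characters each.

Place W at (1,3); scan 8 dirs for brackets.
Dir NW: first cell '.' (not opp) -> no flip
Dir N: first cell '.' (not opp) -> no flip
Dir NE: first cell '.' (not opp) -> no flip
Dir W: opp run (1,2) capped by W -> flip
Dir E: first cell '.' (not opp) -> no flip
Dir SW: opp run (2,2) capped by W -> flip
Dir S: opp run (2,3) capped by W -> flip
Dir SE: first cell '.' (not opp) -> no flip
All flips: (1,2) (2,2) (2,3)

Answer: ......
.WWW..
.WWW..
.WBW..
..B...
......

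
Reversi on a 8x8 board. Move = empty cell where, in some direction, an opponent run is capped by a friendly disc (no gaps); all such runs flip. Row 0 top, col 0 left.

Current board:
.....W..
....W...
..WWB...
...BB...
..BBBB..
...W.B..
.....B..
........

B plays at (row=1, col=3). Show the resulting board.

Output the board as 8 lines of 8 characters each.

Place B at (1,3); scan 8 dirs for brackets.
Dir NW: first cell '.' (not opp) -> no flip
Dir N: first cell '.' (not opp) -> no flip
Dir NE: first cell '.' (not opp) -> no flip
Dir W: first cell '.' (not opp) -> no flip
Dir E: opp run (1,4), next='.' -> no flip
Dir SW: opp run (2,2), next='.' -> no flip
Dir S: opp run (2,3) capped by B -> flip
Dir SE: first cell 'B' (not opp) -> no flip
All flips: (2,3)

Answer: .....W..
...BW...
..WBB...
...BB...
..BBBB..
...W.B..
.....B..
........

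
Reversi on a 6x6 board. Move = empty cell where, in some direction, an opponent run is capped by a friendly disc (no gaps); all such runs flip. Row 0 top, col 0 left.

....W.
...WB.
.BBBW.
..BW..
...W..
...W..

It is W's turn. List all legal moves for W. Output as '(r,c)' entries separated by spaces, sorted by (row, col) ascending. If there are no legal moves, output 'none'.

(0,3): no bracket -> illegal
(0,5): no bracket -> illegal
(1,0): flips 2 -> legal
(1,1): flips 1 -> legal
(1,2): no bracket -> illegal
(1,5): flips 1 -> legal
(2,0): flips 3 -> legal
(2,5): no bracket -> illegal
(3,0): no bracket -> illegal
(3,1): flips 2 -> legal
(3,4): no bracket -> illegal
(4,1): no bracket -> illegal
(4,2): no bracket -> illegal

Answer: (1,0) (1,1) (1,5) (2,0) (3,1)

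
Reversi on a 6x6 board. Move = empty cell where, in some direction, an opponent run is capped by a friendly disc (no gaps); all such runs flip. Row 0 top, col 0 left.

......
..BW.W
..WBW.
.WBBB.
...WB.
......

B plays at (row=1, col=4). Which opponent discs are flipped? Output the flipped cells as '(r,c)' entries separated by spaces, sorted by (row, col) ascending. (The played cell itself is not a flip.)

Dir NW: first cell '.' (not opp) -> no flip
Dir N: first cell '.' (not opp) -> no flip
Dir NE: first cell '.' (not opp) -> no flip
Dir W: opp run (1,3) capped by B -> flip
Dir E: opp run (1,5), next=edge -> no flip
Dir SW: first cell 'B' (not opp) -> no flip
Dir S: opp run (2,4) capped by B -> flip
Dir SE: first cell '.' (not opp) -> no flip

Answer: (1,3) (2,4)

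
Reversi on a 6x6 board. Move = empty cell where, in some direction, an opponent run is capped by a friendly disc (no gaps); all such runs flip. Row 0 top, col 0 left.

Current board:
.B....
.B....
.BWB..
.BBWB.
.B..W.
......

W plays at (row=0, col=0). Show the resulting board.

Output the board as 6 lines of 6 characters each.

Answer: WB....
.W....
.BWB..
.BBWB.
.B..W.
......

Derivation:
Place W at (0,0); scan 8 dirs for brackets.
Dir NW: edge -> no flip
Dir N: edge -> no flip
Dir NE: edge -> no flip
Dir W: edge -> no flip
Dir E: opp run (0,1), next='.' -> no flip
Dir SW: edge -> no flip
Dir S: first cell '.' (not opp) -> no flip
Dir SE: opp run (1,1) capped by W -> flip
All flips: (1,1)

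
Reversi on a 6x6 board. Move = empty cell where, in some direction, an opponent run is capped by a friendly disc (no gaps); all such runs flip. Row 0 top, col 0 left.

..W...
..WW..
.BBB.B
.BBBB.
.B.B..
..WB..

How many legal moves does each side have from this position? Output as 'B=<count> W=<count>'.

-- B to move --
(0,1): flips 1 -> legal
(0,3): flips 2 -> legal
(0,4): flips 1 -> legal
(1,1): no bracket -> illegal
(1,4): no bracket -> illegal
(2,4): no bracket -> illegal
(4,2): no bracket -> illegal
(5,1): flips 1 -> legal
B mobility = 4
-- W to move --
(1,0): no bracket -> illegal
(1,1): no bracket -> illegal
(1,4): no bracket -> illegal
(1,5): no bracket -> illegal
(2,0): no bracket -> illegal
(2,4): no bracket -> illegal
(3,0): flips 2 -> legal
(3,5): no bracket -> illegal
(4,0): flips 2 -> legal
(4,2): flips 2 -> legal
(4,4): no bracket -> illegal
(4,5): flips 2 -> legal
(5,0): no bracket -> illegal
(5,1): no bracket -> illegal
(5,4): flips 1 -> legal
W mobility = 5

Answer: B=4 W=5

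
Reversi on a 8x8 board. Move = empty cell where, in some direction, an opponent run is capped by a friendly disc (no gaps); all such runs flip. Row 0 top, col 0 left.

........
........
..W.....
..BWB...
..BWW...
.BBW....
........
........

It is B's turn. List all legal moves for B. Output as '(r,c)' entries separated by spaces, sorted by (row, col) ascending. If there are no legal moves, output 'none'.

(1,1): no bracket -> illegal
(1,2): flips 1 -> legal
(1,3): no bracket -> illegal
(2,1): no bracket -> illegal
(2,3): no bracket -> illegal
(2,4): flips 1 -> legal
(3,1): no bracket -> illegal
(3,5): no bracket -> illegal
(4,5): flips 2 -> legal
(5,4): flips 3 -> legal
(5,5): no bracket -> illegal
(6,2): no bracket -> illegal
(6,3): no bracket -> illegal
(6,4): flips 1 -> legal

Answer: (1,2) (2,4) (4,5) (5,4) (6,4)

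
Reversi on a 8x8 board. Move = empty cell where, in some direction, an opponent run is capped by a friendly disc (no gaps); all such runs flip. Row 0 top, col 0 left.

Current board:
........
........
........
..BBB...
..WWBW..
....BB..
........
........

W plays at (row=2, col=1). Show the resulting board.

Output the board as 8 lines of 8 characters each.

Place W at (2,1); scan 8 dirs for brackets.
Dir NW: first cell '.' (not opp) -> no flip
Dir N: first cell '.' (not opp) -> no flip
Dir NE: first cell '.' (not opp) -> no flip
Dir W: first cell '.' (not opp) -> no flip
Dir E: first cell '.' (not opp) -> no flip
Dir SW: first cell '.' (not opp) -> no flip
Dir S: first cell '.' (not opp) -> no flip
Dir SE: opp run (3,2) capped by W -> flip
All flips: (3,2)

Answer: ........
........
.W......
..WBB...
..WWBW..
....BB..
........
........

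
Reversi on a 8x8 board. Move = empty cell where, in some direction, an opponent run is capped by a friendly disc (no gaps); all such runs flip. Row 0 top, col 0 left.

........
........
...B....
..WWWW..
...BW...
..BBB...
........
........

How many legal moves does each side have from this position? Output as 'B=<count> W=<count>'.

-- B to move --
(2,1): flips 1 -> legal
(2,2): no bracket -> illegal
(2,4): flips 2 -> legal
(2,5): flips 1 -> legal
(2,6): flips 2 -> legal
(3,1): no bracket -> illegal
(3,6): no bracket -> illegal
(4,1): flips 1 -> legal
(4,2): no bracket -> illegal
(4,5): flips 2 -> legal
(4,6): no bracket -> illegal
(5,5): no bracket -> illegal
B mobility = 6
-- W to move --
(1,2): flips 1 -> legal
(1,3): flips 1 -> legal
(1,4): flips 1 -> legal
(2,2): no bracket -> illegal
(2,4): no bracket -> illegal
(4,1): no bracket -> illegal
(4,2): flips 1 -> legal
(4,5): no bracket -> illegal
(5,1): no bracket -> illegal
(5,5): no bracket -> illegal
(6,1): flips 2 -> legal
(6,2): flips 1 -> legal
(6,3): flips 2 -> legal
(6,4): flips 1 -> legal
(6,5): flips 2 -> legal
W mobility = 9

Answer: B=6 W=9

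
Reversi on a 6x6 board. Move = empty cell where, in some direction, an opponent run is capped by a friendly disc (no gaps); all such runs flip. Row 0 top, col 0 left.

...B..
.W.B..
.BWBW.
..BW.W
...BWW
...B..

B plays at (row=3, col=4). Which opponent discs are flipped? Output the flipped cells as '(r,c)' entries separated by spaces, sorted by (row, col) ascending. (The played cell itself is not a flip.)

Dir NW: first cell 'B' (not opp) -> no flip
Dir N: opp run (2,4), next='.' -> no flip
Dir NE: first cell '.' (not opp) -> no flip
Dir W: opp run (3,3) capped by B -> flip
Dir E: opp run (3,5), next=edge -> no flip
Dir SW: first cell 'B' (not opp) -> no flip
Dir S: opp run (4,4), next='.' -> no flip
Dir SE: opp run (4,5), next=edge -> no flip

Answer: (3,3)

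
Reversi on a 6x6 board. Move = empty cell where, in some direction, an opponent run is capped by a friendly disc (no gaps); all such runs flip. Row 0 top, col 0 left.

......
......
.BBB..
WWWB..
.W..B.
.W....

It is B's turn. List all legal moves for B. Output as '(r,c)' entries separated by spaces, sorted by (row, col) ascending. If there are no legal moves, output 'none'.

(2,0): no bracket -> illegal
(4,0): flips 1 -> legal
(4,2): flips 1 -> legal
(4,3): flips 1 -> legal
(5,0): flips 2 -> legal
(5,2): no bracket -> illegal

Answer: (4,0) (4,2) (4,3) (5,0)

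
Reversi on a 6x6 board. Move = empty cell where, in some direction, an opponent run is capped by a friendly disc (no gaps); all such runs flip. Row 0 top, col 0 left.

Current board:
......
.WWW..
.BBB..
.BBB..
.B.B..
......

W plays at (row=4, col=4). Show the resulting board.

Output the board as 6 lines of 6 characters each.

Answer: ......
.WWW..
.BWB..
.BBW..
.B.BW.
......

Derivation:
Place W at (4,4); scan 8 dirs for brackets.
Dir NW: opp run (3,3) (2,2) capped by W -> flip
Dir N: first cell '.' (not opp) -> no flip
Dir NE: first cell '.' (not opp) -> no flip
Dir W: opp run (4,3), next='.' -> no flip
Dir E: first cell '.' (not opp) -> no flip
Dir SW: first cell '.' (not opp) -> no flip
Dir S: first cell '.' (not opp) -> no flip
Dir SE: first cell '.' (not opp) -> no flip
All flips: (2,2) (3,3)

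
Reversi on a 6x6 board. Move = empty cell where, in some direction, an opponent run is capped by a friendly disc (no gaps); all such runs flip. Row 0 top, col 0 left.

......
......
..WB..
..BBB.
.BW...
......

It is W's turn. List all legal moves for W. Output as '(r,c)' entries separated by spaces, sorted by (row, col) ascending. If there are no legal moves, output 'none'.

Answer: (2,4) (4,0) (4,4)

Derivation:
(1,2): no bracket -> illegal
(1,3): no bracket -> illegal
(1,4): no bracket -> illegal
(2,1): no bracket -> illegal
(2,4): flips 2 -> legal
(2,5): no bracket -> illegal
(3,0): no bracket -> illegal
(3,1): no bracket -> illegal
(3,5): no bracket -> illegal
(4,0): flips 1 -> legal
(4,3): no bracket -> illegal
(4,4): flips 1 -> legal
(4,5): no bracket -> illegal
(5,0): no bracket -> illegal
(5,1): no bracket -> illegal
(5,2): no bracket -> illegal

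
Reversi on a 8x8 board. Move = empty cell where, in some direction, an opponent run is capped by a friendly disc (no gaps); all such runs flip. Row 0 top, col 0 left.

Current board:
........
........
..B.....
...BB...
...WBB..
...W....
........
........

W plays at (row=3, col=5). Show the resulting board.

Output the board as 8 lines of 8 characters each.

Answer: ........
........
..B.....
...BBW..
...WWB..
...W....
........
........

Derivation:
Place W at (3,5); scan 8 dirs for brackets.
Dir NW: first cell '.' (not opp) -> no flip
Dir N: first cell '.' (not opp) -> no flip
Dir NE: first cell '.' (not opp) -> no flip
Dir W: opp run (3,4) (3,3), next='.' -> no flip
Dir E: first cell '.' (not opp) -> no flip
Dir SW: opp run (4,4) capped by W -> flip
Dir S: opp run (4,5), next='.' -> no flip
Dir SE: first cell '.' (not opp) -> no flip
All flips: (4,4)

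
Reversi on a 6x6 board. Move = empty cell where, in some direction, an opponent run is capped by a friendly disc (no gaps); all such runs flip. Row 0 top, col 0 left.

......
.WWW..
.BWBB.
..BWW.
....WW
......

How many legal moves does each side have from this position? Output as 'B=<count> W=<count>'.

-- B to move --
(0,0): no bracket -> illegal
(0,1): flips 2 -> legal
(0,2): flips 3 -> legal
(0,3): flips 2 -> legal
(0,4): no bracket -> illegal
(1,0): no bracket -> illegal
(1,4): no bracket -> illegal
(2,0): no bracket -> illegal
(2,5): no bracket -> illegal
(3,1): no bracket -> illegal
(3,5): flips 2 -> legal
(4,2): flips 1 -> legal
(4,3): flips 1 -> legal
(5,3): no bracket -> illegal
(5,4): flips 2 -> legal
(5,5): no bracket -> illegal
B mobility = 7
-- W to move --
(1,0): no bracket -> illegal
(1,4): flips 1 -> legal
(1,5): flips 1 -> legal
(2,0): flips 1 -> legal
(2,5): flips 2 -> legal
(3,0): flips 1 -> legal
(3,1): flips 2 -> legal
(3,5): flips 1 -> legal
(4,1): no bracket -> illegal
(4,2): flips 1 -> legal
(4,3): no bracket -> illegal
W mobility = 8

Answer: B=7 W=8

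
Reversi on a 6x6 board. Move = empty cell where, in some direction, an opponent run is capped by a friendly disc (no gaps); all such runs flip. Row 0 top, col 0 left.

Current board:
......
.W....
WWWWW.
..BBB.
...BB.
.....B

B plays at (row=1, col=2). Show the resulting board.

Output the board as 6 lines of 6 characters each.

Place B at (1,2); scan 8 dirs for brackets.
Dir NW: first cell '.' (not opp) -> no flip
Dir N: first cell '.' (not opp) -> no flip
Dir NE: first cell '.' (not opp) -> no flip
Dir W: opp run (1,1), next='.' -> no flip
Dir E: first cell '.' (not opp) -> no flip
Dir SW: opp run (2,1), next='.' -> no flip
Dir S: opp run (2,2) capped by B -> flip
Dir SE: opp run (2,3) capped by B -> flip
All flips: (2,2) (2,3)

Answer: ......
.WB...
WWBBW.
..BBB.
...BB.
.....B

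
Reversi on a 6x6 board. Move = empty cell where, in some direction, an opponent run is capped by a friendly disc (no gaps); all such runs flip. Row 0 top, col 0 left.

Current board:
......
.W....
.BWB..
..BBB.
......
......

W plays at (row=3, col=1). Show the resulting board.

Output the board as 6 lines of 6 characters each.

Place W at (3,1); scan 8 dirs for brackets.
Dir NW: first cell '.' (not opp) -> no flip
Dir N: opp run (2,1) capped by W -> flip
Dir NE: first cell 'W' (not opp) -> no flip
Dir W: first cell '.' (not opp) -> no flip
Dir E: opp run (3,2) (3,3) (3,4), next='.' -> no flip
Dir SW: first cell '.' (not opp) -> no flip
Dir S: first cell '.' (not opp) -> no flip
Dir SE: first cell '.' (not opp) -> no flip
All flips: (2,1)

Answer: ......
.W....
.WWB..
.WBBB.
......
......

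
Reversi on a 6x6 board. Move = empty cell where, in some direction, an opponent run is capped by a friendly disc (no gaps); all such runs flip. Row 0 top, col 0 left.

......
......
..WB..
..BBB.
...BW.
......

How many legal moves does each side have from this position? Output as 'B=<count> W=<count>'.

-- B to move --
(1,1): flips 1 -> legal
(1,2): flips 1 -> legal
(1,3): no bracket -> illegal
(2,1): flips 1 -> legal
(3,1): no bracket -> illegal
(3,5): no bracket -> illegal
(4,5): flips 1 -> legal
(5,3): no bracket -> illegal
(5,4): flips 1 -> legal
(5,5): flips 1 -> legal
B mobility = 6
-- W to move --
(1,2): no bracket -> illegal
(1,3): no bracket -> illegal
(1,4): no bracket -> illegal
(2,1): no bracket -> illegal
(2,4): flips 2 -> legal
(2,5): no bracket -> illegal
(3,1): no bracket -> illegal
(3,5): no bracket -> illegal
(4,1): no bracket -> illegal
(4,2): flips 2 -> legal
(4,5): no bracket -> illegal
(5,2): no bracket -> illegal
(5,3): no bracket -> illegal
(5,4): no bracket -> illegal
W mobility = 2

Answer: B=6 W=2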